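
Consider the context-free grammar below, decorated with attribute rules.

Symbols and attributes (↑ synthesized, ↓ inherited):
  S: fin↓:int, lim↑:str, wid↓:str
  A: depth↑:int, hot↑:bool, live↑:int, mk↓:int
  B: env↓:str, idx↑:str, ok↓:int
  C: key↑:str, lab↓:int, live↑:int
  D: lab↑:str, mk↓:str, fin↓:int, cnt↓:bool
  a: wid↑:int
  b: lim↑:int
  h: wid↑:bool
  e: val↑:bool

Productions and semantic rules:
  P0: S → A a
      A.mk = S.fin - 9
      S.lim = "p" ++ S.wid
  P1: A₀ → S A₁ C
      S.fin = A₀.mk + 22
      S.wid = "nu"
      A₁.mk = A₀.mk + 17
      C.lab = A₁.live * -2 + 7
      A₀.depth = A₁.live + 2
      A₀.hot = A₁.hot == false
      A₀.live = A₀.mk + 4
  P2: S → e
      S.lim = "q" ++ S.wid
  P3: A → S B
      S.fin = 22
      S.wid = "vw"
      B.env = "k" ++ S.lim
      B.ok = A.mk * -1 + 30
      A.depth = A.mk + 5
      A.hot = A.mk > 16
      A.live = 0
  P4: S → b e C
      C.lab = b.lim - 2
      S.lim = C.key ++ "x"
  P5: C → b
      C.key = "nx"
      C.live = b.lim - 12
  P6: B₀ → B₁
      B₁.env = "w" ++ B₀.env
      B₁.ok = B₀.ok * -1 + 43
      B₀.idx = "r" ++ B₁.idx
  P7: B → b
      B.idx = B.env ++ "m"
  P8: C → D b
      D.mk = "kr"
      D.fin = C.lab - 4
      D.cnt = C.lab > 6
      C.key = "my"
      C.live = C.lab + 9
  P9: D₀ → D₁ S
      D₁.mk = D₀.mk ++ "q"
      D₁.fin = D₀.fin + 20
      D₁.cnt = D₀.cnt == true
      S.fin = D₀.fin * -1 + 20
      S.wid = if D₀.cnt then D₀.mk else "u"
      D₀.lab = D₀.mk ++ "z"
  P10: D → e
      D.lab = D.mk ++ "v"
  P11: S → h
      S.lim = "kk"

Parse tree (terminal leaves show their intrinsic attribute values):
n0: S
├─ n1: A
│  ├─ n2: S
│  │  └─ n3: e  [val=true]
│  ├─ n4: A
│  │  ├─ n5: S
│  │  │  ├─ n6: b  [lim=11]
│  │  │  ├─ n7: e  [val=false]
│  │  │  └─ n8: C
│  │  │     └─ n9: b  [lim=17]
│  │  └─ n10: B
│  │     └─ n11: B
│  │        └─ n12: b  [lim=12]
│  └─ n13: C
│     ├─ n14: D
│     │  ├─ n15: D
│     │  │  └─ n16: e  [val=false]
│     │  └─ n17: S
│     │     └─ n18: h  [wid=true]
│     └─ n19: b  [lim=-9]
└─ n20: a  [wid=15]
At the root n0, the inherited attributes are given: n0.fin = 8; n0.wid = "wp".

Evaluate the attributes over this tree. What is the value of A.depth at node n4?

21

1. n0.fin = 8  [given at root]
2. n0.wid = "wp"  [given at root]
3. n1.mk = -1  [S.fin - 9]
4. n2.fin = 21  [A₀.mk + 22]
5. n2.wid = "nu"  ["nu"]
6. n3.val = true  [terminal]
7. n2.lim = "qnu"  ["q" ++ S.wid]
8. n4.mk = 16  [A₀.mk + 17]
9. n5.fin = 22  [22]
10. n5.wid = "vw"  ["vw"]
11. n6.lim = 11  [terminal]
12. n7.val = false  [terminal]
13. n8.lab = 9  [b.lim - 2]
14. n9.lim = 17  [terminal]
15. n8.key = "nx"  ["nx"]
16. n8.live = 5  [b.lim - 12]
17. n5.lim = "nxx"  [C.key ++ "x"]
18. n10.env = "knxx"  ["k" ++ S.lim]
19. n10.ok = 14  [A.mk * -1 + 30]
20. n11.env = "wknxx"  ["w" ++ B₀.env]
21. n11.ok = 29  [B₀.ok * -1 + 43]
22. n12.lim = 12  [terminal]
23. n11.idx = "wknxxm"  [B.env ++ "m"]
24. n10.idx = "rwknxxm"  ["r" ++ B₁.idx]
25. n4.depth = 21  [A.mk + 5]
26. n4.hot = false  [A.mk > 16]
27. n4.live = 0  [0]
28. n13.lab = 7  [A₁.live * -2 + 7]
29. n14.mk = "kr"  ["kr"]
30. n14.fin = 3  [C.lab - 4]
31. n14.cnt = true  [C.lab > 6]
32. n15.mk = "krq"  [D₀.mk ++ "q"]
33. n15.fin = 23  [D₀.fin + 20]
34. n15.cnt = true  [D₀.cnt == true]
35. n16.val = false  [terminal]
36. n15.lab = "krqv"  [D.mk ++ "v"]
37. n17.fin = 17  [D₀.fin * -1 + 20]
38. n17.wid = "kr"  [if D₀.cnt then D₀.mk else "u"]
39. n18.wid = true  [terminal]
40. n17.lim = "kk"  ["kk"]
41. n14.lab = "krz"  [D₀.mk ++ "z"]
42. n19.lim = -9  [terminal]
43. n13.key = "my"  ["my"]
44. n13.live = 16  [C.lab + 9]
45. n1.depth = 2  [A₁.live + 2]
46. n1.hot = true  [A₁.hot == false]
47. n1.live = 3  [A₀.mk + 4]
48. n20.wid = 15  [terminal]
49. n0.lim = "pwp"  ["p" ++ S.wid]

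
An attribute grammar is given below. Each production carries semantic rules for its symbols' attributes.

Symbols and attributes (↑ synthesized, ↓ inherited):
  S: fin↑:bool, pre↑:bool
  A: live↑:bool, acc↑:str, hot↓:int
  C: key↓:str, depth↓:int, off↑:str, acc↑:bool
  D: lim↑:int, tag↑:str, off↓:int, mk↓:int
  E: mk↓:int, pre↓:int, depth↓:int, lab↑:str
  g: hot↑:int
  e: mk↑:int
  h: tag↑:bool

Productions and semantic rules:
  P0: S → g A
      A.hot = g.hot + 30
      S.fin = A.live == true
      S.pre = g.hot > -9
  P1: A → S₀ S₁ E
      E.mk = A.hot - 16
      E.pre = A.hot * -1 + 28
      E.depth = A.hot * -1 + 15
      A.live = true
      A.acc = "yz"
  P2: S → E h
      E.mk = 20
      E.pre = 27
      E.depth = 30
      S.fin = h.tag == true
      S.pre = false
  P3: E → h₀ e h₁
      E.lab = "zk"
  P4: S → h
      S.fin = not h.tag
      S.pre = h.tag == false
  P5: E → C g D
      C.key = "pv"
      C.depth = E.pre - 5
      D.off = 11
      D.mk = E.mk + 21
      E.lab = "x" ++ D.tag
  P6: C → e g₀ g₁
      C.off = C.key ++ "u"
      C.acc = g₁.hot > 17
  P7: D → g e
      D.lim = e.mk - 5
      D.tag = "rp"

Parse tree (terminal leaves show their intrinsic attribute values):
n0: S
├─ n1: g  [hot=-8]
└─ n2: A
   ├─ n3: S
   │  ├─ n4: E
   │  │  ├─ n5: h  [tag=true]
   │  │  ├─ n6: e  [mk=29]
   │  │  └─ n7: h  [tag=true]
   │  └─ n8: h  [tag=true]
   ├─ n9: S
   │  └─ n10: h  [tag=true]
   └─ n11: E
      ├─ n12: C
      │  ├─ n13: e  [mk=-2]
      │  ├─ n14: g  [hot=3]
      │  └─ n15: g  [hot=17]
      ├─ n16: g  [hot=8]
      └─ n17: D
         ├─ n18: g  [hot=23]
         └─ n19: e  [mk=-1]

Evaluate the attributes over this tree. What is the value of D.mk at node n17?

1. n1.hot = -8  [terminal]
2. n2.hot = 22  [g.hot + 30]
3. n4.mk = 20  [20]
4. n4.pre = 27  [27]
5. n4.depth = 30  [30]
6. n5.tag = true  [terminal]
7. n6.mk = 29  [terminal]
8. n7.tag = true  [terminal]
9. n4.lab = "zk"  ["zk"]
10. n8.tag = true  [terminal]
11. n3.fin = true  [h.tag == true]
12. n3.pre = false  [false]
13. n10.tag = true  [terminal]
14. n9.fin = false  [not h.tag]
15. n9.pre = false  [h.tag == false]
16. n11.mk = 6  [A.hot - 16]
17. n11.pre = 6  [A.hot * -1 + 28]
18. n11.depth = -7  [A.hot * -1 + 15]
19. n12.key = "pv"  ["pv"]
20. n12.depth = 1  [E.pre - 5]
21. n13.mk = -2  [terminal]
22. n14.hot = 3  [terminal]
23. n15.hot = 17  [terminal]
24. n12.off = "pvu"  [C.key ++ "u"]
25. n12.acc = false  [g₁.hot > 17]
26. n16.hot = 8  [terminal]
27. n17.off = 11  [11]
28. n17.mk = 27  [E.mk + 21]
29. n18.hot = 23  [terminal]
30. n19.mk = -1  [terminal]
31. n17.lim = -6  [e.mk - 5]
32. n17.tag = "rp"  ["rp"]
33. n11.lab = "xrp"  ["x" ++ D.tag]
34. n2.live = true  [true]
35. n2.acc = "yz"  ["yz"]
36. n0.fin = true  [A.live == true]
37. n0.pre = true  [g.hot > -9]

27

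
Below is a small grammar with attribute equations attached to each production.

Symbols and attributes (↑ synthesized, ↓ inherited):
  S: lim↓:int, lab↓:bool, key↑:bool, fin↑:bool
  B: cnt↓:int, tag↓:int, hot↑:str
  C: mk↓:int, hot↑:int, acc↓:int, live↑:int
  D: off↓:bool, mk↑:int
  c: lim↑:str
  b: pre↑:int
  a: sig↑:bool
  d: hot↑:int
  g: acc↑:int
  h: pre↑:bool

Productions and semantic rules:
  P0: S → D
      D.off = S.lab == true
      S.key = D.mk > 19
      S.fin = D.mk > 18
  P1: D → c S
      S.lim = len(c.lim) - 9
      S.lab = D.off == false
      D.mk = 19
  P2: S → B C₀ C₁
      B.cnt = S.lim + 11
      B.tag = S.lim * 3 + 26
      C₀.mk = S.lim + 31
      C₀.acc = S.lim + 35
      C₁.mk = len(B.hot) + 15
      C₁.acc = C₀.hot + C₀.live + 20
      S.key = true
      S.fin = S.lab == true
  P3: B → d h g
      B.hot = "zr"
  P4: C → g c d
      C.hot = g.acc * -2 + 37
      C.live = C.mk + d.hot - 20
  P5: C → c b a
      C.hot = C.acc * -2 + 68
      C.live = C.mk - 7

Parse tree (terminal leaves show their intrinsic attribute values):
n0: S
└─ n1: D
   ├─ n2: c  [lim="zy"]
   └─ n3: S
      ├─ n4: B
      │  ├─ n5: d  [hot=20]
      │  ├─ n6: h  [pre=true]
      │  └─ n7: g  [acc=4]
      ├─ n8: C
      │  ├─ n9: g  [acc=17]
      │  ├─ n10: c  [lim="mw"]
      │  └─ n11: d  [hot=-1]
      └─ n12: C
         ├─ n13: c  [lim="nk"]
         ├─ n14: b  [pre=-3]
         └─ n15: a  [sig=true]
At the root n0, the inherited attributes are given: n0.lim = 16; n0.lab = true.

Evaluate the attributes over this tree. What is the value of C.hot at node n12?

1. n0.lim = 16  [given at root]
2. n0.lab = true  [given at root]
3. n1.off = true  [S.lab == true]
4. n2.lim = "zy"  [terminal]
5. n3.lim = -7  [len(c.lim) - 9]
6. n3.lab = false  [D.off == false]
7. n4.cnt = 4  [S.lim + 11]
8. n4.tag = 5  [S.lim * 3 + 26]
9. n5.hot = 20  [terminal]
10. n6.pre = true  [terminal]
11. n7.acc = 4  [terminal]
12. n4.hot = "zr"  ["zr"]
13. n8.mk = 24  [S.lim + 31]
14. n8.acc = 28  [S.lim + 35]
15. n9.acc = 17  [terminal]
16. n10.lim = "mw"  [terminal]
17. n11.hot = -1  [terminal]
18. n8.hot = 3  [g.acc * -2 + 37]
19. n8.live = 3  [C.mk + d.hot - 20]
20. n12.mk = 17  [len(B.hot) + 15]
21. n12.acc = 26  [C₀.hot + C₀.live + 20]
22. n13.lim = "nk"  [terminal]
23. n14.pre = -3  [terminal]
24. n15.sig = true  [terminal]
25. n12.hot = 16  [C.acc * -2 + 68]
26. n12.live = 10  [C.mk - 7]
27. n3.key = true  [true]
28. n3.fin = false  [S.lab == true]
29. n1.mk = 19  [19]
30. n0.key = false  [D.mk > 19]
31. n0.fin = true  [D.mk > 18]

16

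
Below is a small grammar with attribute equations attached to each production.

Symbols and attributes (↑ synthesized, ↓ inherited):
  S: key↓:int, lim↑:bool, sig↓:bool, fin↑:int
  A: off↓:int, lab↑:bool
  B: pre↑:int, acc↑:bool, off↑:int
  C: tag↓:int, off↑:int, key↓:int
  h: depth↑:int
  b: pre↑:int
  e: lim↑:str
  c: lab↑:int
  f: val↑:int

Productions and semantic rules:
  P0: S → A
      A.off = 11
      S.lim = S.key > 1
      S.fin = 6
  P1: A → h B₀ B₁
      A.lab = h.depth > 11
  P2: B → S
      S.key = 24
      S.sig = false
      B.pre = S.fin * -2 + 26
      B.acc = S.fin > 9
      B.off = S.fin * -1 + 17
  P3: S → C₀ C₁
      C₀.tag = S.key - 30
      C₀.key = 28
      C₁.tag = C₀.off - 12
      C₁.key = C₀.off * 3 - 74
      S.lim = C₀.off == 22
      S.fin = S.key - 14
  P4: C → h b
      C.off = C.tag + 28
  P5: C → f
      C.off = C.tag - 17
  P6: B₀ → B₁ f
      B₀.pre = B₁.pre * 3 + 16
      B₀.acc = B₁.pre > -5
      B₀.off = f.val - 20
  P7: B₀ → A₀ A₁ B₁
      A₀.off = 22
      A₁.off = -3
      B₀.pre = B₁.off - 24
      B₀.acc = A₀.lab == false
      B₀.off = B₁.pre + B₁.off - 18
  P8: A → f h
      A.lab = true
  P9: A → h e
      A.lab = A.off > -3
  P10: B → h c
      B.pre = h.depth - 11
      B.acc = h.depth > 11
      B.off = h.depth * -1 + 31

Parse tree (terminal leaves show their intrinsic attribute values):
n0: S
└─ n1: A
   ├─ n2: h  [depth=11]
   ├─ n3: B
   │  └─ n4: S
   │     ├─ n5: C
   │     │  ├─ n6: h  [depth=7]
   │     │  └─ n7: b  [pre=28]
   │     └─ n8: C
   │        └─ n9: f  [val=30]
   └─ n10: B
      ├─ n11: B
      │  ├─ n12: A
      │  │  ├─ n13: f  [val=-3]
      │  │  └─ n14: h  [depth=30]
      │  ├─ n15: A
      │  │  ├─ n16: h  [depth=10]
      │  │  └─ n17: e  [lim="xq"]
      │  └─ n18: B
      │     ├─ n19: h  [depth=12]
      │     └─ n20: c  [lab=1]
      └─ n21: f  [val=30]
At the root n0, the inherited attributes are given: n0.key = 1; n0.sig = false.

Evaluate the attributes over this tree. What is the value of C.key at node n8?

-8

1. n0.key = 1  [given at root]
2. n0.sig = false  [given at root]
3. n1.off = 11  [11]
4. n2.depth = 11  [terminal]
5. n4.key = 24  [24]
6. n4.sig = false  [false]
7. n5.tag = -6  [S.key - 30]
8. n5.key = 28  [28]
9. n6.depth = 7  [terminal]
10. n7.pre = 28  [terminal]
11. n5.off = 22  [C.tag + 28]
12. n8.tag = 10  [C₀.off - 12]
13. n8.key = -8  [C₀.off * 3 - 74]
14. n9.val = 30  [terminal]
15. n8.off = -7  [C.tag - 17]
16. n4.lim = true  [C₀.off == 22]
17. n4.fin = 10  [S.key - 14]
18. n3.pre = 6  [S.fin * -2 + 26]
19. n3.acc = true  [S.fin > 9]
20. n3.off = 7  [S.fin * -1 + 17]
21. n12.off = 22  [22]
22. n13.val = -3  [terminal]
23. n14.depth = 30  [terminal]
24. n12.lab = true  [true]
25. n15.off = -3  [-3]
26. n16.depth = 10  [terminal]
27. n17.lim = "xq"  [terminal]
28. n15.lab = false  [A.off > -3]
29. n19.depth = 12  [terminal]
30. n20.lab = 1  [terminal]
31. n18.pre = 1  [h.depth - 11]
32. n18.acc = true  [h.depth > 11]
33. n18.off = 19  [h.depth * -1 + 31]
34. n11.pre = -5  [B₁.off - 24]
35. n11.acc = false  [A₀.lab == false]
36. n11.off = 2  [B₁.pre + B₁.off - 18]
37. n21.val = 30  [terminal]
38. n10.pre = 1  [B₁.pre * 3 + 16]
39. n10.acc = false  [B₁.pre > -5]
40. n10.off = 10  [f.val - 20]
41. n1.lab = false  [h.depth > 11]
42. n0.lim = false  [S.key > 1]
43. n0.fin = 6  [6]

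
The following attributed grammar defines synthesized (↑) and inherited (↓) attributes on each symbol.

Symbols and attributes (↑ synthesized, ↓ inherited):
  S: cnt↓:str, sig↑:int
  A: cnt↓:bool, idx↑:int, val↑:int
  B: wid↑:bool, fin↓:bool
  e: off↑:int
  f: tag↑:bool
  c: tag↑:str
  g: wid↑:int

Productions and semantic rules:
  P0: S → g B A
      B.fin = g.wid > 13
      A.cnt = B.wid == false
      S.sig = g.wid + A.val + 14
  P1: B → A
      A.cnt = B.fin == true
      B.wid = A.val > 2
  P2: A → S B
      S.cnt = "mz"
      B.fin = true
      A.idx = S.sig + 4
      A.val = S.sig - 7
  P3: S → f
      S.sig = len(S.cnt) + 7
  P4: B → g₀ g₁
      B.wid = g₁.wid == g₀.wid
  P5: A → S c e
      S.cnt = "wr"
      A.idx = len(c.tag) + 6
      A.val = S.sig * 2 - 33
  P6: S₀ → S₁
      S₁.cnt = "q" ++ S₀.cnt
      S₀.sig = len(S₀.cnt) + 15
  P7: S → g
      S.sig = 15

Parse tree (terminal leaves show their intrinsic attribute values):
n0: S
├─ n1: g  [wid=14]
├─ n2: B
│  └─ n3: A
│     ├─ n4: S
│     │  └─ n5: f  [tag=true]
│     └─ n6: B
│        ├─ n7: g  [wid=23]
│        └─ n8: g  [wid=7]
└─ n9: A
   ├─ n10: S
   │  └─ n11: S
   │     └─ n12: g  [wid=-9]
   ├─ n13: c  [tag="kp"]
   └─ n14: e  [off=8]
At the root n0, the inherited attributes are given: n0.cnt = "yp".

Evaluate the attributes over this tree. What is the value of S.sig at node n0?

1. n0.cnt = "yp"  [given at root]
2. n1.wid = 14  [terminal]
3. n2.fin = true  [g.wid > 13]
4. n3.cnt = true  [B.fin == true]
5. n4.cnt = "mz"  ["mz"]
6. n5.tag = true  [terminal]
7. n4.sig = 9  [len(S.cnt) + 7]
8. n6.fin = true  [true]
9. n7.wid = 23  [terminal]
10. n8.wid = 7  [terminal]
11. n6.wid = false  [g₁.wid == g₀.wid]
12. n3.idx = 13  [S.sig + 4]
13. n3.val = 2  [S.sig - 7]
14. n2.wid = false  [A.val > 2]
15. n9.cnt = true  [B.wid == false]
16. n10.cnt = "wr"  ["wr"]
17. n11.cnt = "qwr"  ["q" ++ S₀.cnt]
18. n12.wid = -9  [terminal]
19. n11.sig = 15  [15]
20. n10.sig = 17  [len(S₀.cnt) + 15]
21. n13.tag = "kp"  [terminal]
22. n14.off = 8  [terminal]
23. n9.idx = 8  [len(c.tag) + 6]
24. n9.val = 1  [S.sig * 2 - 33]
25. n0.sig = 29  [g.wid + A.val + 14]

29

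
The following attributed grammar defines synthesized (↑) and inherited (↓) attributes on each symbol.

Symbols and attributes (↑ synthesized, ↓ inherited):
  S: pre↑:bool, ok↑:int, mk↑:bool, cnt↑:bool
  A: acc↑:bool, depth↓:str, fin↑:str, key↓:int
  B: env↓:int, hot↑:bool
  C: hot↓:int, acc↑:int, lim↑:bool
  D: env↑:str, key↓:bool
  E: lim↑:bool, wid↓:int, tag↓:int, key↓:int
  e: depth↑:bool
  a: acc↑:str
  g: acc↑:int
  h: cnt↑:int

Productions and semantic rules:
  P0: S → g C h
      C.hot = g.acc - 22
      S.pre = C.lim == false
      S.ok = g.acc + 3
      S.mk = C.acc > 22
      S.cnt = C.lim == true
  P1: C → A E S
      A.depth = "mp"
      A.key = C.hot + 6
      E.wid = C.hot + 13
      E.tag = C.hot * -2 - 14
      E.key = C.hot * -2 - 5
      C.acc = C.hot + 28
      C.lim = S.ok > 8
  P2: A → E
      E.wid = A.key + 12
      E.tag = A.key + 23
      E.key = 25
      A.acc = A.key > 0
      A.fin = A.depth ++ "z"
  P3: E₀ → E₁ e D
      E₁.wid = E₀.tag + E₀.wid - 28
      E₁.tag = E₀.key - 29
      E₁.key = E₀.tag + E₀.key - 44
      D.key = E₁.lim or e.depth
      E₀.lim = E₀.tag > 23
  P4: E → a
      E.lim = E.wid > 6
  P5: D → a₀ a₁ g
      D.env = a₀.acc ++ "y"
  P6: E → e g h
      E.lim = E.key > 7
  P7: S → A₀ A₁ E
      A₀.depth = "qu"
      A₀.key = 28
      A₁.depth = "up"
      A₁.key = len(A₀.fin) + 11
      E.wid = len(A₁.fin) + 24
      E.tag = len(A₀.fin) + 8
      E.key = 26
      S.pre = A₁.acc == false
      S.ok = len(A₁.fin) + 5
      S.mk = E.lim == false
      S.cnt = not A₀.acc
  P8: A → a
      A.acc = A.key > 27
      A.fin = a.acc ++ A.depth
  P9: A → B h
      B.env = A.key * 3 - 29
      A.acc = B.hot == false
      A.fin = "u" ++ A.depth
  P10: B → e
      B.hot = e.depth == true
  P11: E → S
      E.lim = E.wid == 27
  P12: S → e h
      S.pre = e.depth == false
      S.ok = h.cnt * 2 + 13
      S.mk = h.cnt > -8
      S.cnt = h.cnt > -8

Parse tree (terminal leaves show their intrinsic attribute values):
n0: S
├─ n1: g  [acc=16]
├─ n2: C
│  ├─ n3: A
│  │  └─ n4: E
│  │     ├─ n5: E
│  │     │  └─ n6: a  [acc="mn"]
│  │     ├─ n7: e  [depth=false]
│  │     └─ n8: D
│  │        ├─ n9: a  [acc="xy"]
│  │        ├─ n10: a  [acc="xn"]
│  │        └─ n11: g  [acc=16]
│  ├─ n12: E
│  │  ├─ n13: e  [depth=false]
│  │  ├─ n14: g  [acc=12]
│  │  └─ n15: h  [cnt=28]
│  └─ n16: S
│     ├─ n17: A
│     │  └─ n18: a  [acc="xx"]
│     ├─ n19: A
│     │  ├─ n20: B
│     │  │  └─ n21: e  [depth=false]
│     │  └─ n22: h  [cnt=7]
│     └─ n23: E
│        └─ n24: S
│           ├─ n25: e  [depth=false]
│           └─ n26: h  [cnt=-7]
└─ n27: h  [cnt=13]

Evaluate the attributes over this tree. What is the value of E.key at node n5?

1. n1.acc = 16  [terminal]
2. n2.hot = -6  [g.acc - 22]
3. n3.depth = "mp"  ["mp"]
4. n3.key = 0  [C.hot + 6]
5. n4.wid = 12  [A.key + 12]
6. n4.tag = 23  [A.key + 23]
7. n4.key = 25  [25]
8. n5.wid = 7  [E₀.tag + E₀.wid - 28]
9. n5.tag = -4  [E₀.key - 29]
10. n5.key = 4  [E₀.tag + E₀.key - 44]
11. n6.acc = "mn"  [terminal]
12. n5.lim = true  [E.wid > 6]
13. n7.depth = false  [terminal]
14. n8.key = true  [E₁.lim or e.depth]
15. n9.acc = "xy"  [terminal]
16. n10.acc = "xn"  [terminal]
17. n11.acc = 16  [terminal]
18. n8.env = "xyy"  [a₀.acc ++ "y"]
19. n4.lim = false  [E₀.tag > 23]
20. n3.acc = false  [A.key > 0]
21. n3.fin = "mpz"  [A.depth ++ "z"]
22. n12.wid = 7  [C.hot + 13]
23. n12.tag = -2  [C.hot * -2 - 14]
24. n12.key = 7  [C.hot * -2 - 5]
25. n13.depth = false  [terminal]
26. n14.acc = 12  [terminal]
27. n15.cnt = 28  [terminal]
28. n12.lim = false  [E.key > 7]
29. n17.depth = "qu"  ["qu"]
30. n17.key = 28  [28]
31. n18.acc = "xx"  [terminal]
32. n17.acc = true  [A.key > 27]
33. n17.fin = "xxqu"  [a.acc ++ A.depth]
34. n19.depth = "up"  ["up"]
35. n19.key = 15  [len(A₀.fin) + 11]
36. n20.env = 16  [A.key * 3 - 29]
37. n21.depth = false  [terminal]
38. n20.hot = false  [e.depth == true]
39. n22.cnt = 7  [terminal]
40. n19.acc = true  [B.hot == false]
41. n19.fin = "uup"  ["u" ++ A.depth]
42. n23.wid = 27  [len(A₁.fin) + 24]
43. n23.tag = 12  [len(A₀.fin) + 8]
44. n23.key = 26  [26]
45. n25.depth = false  [terminal]
46. n26.cnt = -7  [terminal]
47. n24.pre = true  [e.depth == false]
48. n24.ok = -1  [h.cnt * 2 + 13]
49. n24.mk = true  [h.cnt > -8]
50. n24.cnt = true  [h.cnt > -8]
51. n23.lim = true  [E.wid == 27]
52. n16.pre = false  [A₁.acc == false]
53. n16.ok = 8  [len(A₁.fin) + 5]
54. n16.mk = false  [E.lim == false]
55. n16.cnt = false  [not A₀.acc]
56. n2.acc = 22  [C.hot + 28]
57. n2.lim = false  [S.ok > 8]
58. n27.cnt = 13  [terminal]
59. n0.pre = true  [C.lim == false]
60. n0.ok = 19  [g.acc + 3]
61. n0.mk = false  [C.acc > 22]
62. n0.cnt = false  [C.lim == true]

4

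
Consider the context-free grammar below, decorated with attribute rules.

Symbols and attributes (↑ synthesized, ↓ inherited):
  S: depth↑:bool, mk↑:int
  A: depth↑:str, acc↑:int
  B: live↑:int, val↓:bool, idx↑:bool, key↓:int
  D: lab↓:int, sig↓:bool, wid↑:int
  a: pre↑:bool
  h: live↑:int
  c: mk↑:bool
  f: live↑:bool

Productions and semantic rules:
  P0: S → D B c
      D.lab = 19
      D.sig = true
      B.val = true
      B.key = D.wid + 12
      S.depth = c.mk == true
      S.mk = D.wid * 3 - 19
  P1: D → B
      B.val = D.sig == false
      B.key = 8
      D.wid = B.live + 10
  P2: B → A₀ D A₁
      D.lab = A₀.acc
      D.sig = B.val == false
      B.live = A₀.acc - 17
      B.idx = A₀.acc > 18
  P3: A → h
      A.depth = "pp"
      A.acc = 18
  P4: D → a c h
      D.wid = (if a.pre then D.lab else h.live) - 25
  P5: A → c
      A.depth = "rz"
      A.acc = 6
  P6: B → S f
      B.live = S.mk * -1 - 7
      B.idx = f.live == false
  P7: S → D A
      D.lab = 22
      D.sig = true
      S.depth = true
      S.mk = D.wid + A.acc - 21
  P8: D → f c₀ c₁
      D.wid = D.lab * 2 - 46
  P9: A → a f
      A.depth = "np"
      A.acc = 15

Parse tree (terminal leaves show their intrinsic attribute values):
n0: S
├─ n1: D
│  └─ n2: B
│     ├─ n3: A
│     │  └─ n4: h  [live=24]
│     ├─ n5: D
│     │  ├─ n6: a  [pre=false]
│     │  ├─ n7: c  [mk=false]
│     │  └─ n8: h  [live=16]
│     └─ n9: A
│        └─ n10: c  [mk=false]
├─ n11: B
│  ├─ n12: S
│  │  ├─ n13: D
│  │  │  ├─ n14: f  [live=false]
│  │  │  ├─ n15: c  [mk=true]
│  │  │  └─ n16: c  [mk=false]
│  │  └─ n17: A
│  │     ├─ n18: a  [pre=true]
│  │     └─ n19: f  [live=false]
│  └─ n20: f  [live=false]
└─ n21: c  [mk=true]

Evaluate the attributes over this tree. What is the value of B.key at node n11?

23

1. n1.lab = 19  [19]
2. n1.sig = true  [true]
3. n2.val = false  [D.sig == false]
4. n2.key = 8  [8]
5. n4.live = 24  [terminal]
6. n3.depth = "pp"  ["pp"]
7. n3.acc = 18  [18]
8. n5.lab = 18  [A₀.acc]
9. n5.sig = true  [B.val == false]
10. n6.pre = false  [terminal]
11. n7.mk = false  [terminal]
12. n8.live = 16  [terminal]
13. n5.wid = -9  [(if a.pre then D.lab else h.live) - 25]
14. n10.mk = false  [terminal]
15. n9.depth = "rz"  ["rz"]
16. n9.acc = 6  [6]
17. n2.live = 1  [A₀.acc - 17]
18. n2.idx = false  [A₀.acc > 18]
19. n1.wid = 11  [B.live + 10]
20. n11.val = true  [true]
21. n11.key = 23  [D.wid + 12]
22. n13.lab = 22  [22]
23. n13.sig = true  [true]
24. n14.live = false  [terminal]
25. n15.mk = true  [terminal]
26. n16.mk = false  [terminal]
27. n13.wid = -2  [D.lab * 2 - 46]
28. n18.pre = true  [terminal]
29. n19.live = false  [terminal]
30. n17.depth = "np"  ["np"]
31. n17.acc = 15  [15]
32. n12.depth = true  [true]
33. n12.mk = -8  [D.wid + A.acc - 21]
34. n20.live = false  [terminal]
35. n11.live = 1  [S.mk * -1 - 7]
36. n11.idx = true  [f.live == false]
37. n21.mk = true  [terminal]
38. n0.depth = true  [c.mk == true]
39. n0.mk = 14  [D.wid * 3 - 19]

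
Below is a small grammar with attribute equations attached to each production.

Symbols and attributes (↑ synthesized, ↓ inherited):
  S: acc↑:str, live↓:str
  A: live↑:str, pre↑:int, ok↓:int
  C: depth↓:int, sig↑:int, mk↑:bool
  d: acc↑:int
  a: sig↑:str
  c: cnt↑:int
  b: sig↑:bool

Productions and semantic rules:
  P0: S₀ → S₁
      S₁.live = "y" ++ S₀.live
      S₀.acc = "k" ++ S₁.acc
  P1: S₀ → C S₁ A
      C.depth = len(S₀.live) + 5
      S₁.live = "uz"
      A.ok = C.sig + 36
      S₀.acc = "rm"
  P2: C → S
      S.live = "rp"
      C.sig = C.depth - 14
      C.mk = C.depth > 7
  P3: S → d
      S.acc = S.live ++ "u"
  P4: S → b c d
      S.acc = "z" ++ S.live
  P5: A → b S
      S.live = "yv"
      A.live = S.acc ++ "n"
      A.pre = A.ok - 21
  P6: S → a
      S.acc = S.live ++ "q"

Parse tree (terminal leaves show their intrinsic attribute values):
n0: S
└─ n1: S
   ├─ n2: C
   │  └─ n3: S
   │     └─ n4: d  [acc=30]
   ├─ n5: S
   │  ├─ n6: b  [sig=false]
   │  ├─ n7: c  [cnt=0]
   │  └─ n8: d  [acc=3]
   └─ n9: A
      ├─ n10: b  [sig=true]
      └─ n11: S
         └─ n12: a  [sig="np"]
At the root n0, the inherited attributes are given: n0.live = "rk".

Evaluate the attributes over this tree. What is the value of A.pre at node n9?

9

1. n0.live = "rk"  [given at root]
2. n1.live = "yrk"  ["y" ++ S₀.live]
3. n2.depth = 8  [len(S₀.live) + 5]
4. n3.live = "rp"  ["rp"]
5. n4.acc = 30  [terminal]
6. n3.acc = "rpu"  [S.live ++ "u"]
7. n2.sig = -6  [C.depth - 14]
8. n2.mk = true  [C.depth > 7]
9. n5.live = "uz"  ["uz"]
10. n6.sig = false  [terminal]
11. n7.cnt = 0  [terminal]
12. n8.acc = 3  [terminal]
13. n5.acc = "zuz"  ["z" ++ S.live]
14. n9.ok = 30  [C.sig + 36]
15. n10.sig = true  [terminal]
16. n11.live = "yv"  ["yv"]
17. n12.sig = "np"  [terminal]
18. n11.acc = "yvq"  [S.live ++ "q"]
19. n9.live = "yvqn"  [S.acc ++ "n"]
20. n9.pre = 9  [A.ok - 21]
21. n1.acc = "rm"  ["rm"]
22. n0.acc = "krm"  ["k" ++ S₁.acc]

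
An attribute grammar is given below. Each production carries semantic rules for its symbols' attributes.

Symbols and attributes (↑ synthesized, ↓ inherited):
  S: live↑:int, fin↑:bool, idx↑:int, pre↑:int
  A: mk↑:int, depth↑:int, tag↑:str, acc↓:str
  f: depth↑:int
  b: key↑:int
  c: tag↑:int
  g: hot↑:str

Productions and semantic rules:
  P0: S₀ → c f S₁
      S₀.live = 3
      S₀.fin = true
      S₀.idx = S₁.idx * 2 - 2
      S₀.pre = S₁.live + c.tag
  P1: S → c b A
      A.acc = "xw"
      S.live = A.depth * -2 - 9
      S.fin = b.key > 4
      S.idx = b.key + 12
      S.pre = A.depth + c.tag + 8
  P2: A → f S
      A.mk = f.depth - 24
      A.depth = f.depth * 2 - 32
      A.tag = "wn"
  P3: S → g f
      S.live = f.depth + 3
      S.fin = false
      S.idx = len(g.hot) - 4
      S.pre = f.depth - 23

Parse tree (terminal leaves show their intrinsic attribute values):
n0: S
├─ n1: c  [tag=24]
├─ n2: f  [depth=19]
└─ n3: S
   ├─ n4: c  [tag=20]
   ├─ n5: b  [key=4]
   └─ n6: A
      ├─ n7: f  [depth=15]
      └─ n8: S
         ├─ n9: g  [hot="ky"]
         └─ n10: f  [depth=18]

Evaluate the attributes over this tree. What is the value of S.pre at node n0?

19

1. n1.tag = 24  [terminal]
2. n2.depth = 19  [terminal]
3. n4.tag = 20  [terminal]
4. n5.key = 4  [terminal]
5. n6.acc = "xw"  ["xw"]
6. n7.depth = 15  [terminal]
7. n9.hot = "ky"  [terminal]
8. n10.depth = 18  [terminal]
9. n8.live = 21  [f.depth + 3]
10. n8.fin = false  [false]
11. n8.idx = -2  [len(g.hot) - 4]
12. n8.pre = -5  [f.depth - 23]
13. n6.mk = -9  [f.depth - 24]
14. n6.depth = -2  [f.depth * 2 - 32]
15. n6.tag = "wn"  ["wn"]
16. n3.live = -5  [A.depth * -2 - 9]
17. n3.fin = false  [b.key > 4]
18. n3.idx = 16  [b.key + 12]
19. n3.pre = 26  [A.depth + c.tag + 8]
20. n0.live = 3  [3]
21. n0.fin = true  [true]
22. n0.idx = 30  [S₁.idx * 2 - 2]
23. n0.pre = 19  [S₁.live + c.tag]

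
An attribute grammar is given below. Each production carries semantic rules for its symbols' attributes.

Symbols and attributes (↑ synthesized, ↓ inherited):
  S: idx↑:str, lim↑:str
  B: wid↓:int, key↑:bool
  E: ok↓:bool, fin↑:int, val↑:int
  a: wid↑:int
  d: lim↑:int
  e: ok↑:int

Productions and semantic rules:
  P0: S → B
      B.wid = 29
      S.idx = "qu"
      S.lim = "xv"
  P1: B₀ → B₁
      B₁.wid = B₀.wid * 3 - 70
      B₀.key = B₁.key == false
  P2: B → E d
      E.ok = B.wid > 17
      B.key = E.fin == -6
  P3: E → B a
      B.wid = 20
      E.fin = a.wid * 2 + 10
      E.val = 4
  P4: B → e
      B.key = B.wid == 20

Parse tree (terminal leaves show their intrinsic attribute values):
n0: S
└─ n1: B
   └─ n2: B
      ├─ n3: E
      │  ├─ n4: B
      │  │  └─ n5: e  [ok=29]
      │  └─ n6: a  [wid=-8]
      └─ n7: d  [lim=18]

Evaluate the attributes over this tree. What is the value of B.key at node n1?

1. n1.wid = 29  [29]
2. n2.wid = 17  [B₀.wid * 3 - 70]
3. n3.ok = false  [B.wid > 17]
4. n4.wid = 20  [20]
5. n5.ok = 29  [terminal]
6. n4.key = true  [B.wid == 20]
7. n6.wid = -8  [terminal]
8. n3.fin = -6  [a.wid * 2 + 10]
9. n3.val = 4  [4]
10. n7.lim = 18  [terminal]
11. n2.key = true  [E.fin == -6]
12. n1.key = false  [B₁.key == false]
13. n0.idx = "qu"  ["qu"]
14. n0.lim = "xv"  ["xv"]

false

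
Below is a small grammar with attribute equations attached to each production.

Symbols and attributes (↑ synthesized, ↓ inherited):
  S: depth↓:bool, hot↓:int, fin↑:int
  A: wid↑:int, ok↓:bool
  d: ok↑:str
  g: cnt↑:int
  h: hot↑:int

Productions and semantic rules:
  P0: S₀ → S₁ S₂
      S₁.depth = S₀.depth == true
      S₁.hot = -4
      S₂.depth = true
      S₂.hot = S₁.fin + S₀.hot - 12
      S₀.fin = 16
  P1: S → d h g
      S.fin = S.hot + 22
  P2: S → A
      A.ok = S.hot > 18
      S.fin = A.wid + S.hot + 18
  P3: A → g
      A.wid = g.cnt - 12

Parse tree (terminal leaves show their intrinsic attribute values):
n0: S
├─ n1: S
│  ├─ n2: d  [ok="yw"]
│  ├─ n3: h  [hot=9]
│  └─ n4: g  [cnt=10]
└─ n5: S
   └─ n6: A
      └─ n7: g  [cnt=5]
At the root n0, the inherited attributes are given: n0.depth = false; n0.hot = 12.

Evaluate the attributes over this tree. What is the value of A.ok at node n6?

false

1. n0.depth = false  [given at root]
2. n0.hot = 12  [given at root]
3. n1.depth = false  [S₀.depth == true]
4. n1.hot = -4  [-4]
5. n2.ok = "yw"  [terminal]
6. n3.hot = 9  [terminal]
7. n4.cnt = 10  [terminal]
8. n1.fin = 18  [S.hot + 22]
9. n5.depth = true  [true]
10. n5.hot = 18  [S₁.fin + S₀.hot - 12]
11. n6.ok = false  [S.hot > 18]
12. n7.cnt = 5  [terminal]
13. n6.wid = -7  [g.cnt - 12]
14. n5.fin = 29  [A.wid + S.hot + 18]
15. n0.fin = 16  [16]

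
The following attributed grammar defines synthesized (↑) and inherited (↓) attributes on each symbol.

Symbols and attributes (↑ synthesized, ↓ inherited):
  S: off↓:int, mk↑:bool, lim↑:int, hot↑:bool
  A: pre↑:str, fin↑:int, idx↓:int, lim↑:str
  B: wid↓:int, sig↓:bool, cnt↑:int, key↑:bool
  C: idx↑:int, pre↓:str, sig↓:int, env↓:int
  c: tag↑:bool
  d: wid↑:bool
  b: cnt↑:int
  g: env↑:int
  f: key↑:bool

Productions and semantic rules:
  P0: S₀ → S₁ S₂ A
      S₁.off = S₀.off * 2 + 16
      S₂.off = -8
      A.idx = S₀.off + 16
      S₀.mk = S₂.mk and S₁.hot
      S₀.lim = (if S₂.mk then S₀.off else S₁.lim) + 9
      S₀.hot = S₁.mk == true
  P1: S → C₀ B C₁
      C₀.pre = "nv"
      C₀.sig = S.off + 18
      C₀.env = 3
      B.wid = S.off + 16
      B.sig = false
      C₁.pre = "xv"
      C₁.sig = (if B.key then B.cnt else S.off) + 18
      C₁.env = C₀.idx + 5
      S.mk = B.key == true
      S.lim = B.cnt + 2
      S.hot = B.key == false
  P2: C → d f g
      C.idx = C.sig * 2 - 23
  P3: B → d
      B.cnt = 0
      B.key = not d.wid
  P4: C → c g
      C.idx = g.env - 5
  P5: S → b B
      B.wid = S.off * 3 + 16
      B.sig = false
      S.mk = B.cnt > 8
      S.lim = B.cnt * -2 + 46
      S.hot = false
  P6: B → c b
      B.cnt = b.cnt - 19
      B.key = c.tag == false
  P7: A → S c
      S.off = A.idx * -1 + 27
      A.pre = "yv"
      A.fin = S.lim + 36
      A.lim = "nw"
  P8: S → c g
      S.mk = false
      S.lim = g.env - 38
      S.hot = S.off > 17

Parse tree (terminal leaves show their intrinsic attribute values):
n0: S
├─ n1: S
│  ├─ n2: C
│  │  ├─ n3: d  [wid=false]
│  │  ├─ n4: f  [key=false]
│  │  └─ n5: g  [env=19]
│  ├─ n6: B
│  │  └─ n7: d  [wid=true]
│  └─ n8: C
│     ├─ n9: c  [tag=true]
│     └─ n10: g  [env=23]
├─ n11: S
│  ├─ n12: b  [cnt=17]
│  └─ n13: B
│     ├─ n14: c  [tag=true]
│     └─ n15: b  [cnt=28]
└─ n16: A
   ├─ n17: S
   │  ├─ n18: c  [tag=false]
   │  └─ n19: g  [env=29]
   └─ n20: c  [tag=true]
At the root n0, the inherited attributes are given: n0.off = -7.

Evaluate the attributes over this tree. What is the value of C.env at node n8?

22

1. n0.off = -7  [given at root]
2. n1.off = 2  [S₀.off * 2 + 16]
3. n2.pre = "nv"  ["nv"]
4. n2.sig = 20  [S.off + 18]
5. n2.env = 3  [3]
6. n3.wid = false  [terminal]
7. n4.key = false  [terminal]
8. n5.env = 19  [terminal]
9. n2.idx = 17  [C.sig * 2 - 23]
10. n6.wid = 18  [S.off + 16]
11. n6.sig = false  [false]
12. n7.wid = true  [terminal]
13. n6.cnt = 0  [0]
14. n6.key = false  [not d.wid]
15. n8.pre = "xv"  ["xv"]
16. n8.sig = 20  [(if B.key then B.cnt else S.off) + 18]
17. n8.env = 22  [C₀.idx + 5]
18. n9.tag = true  [terminal]
19. n10.env = 23  [terminal]
20. n8.idx = 18  [g.env - 5]
21. n1.mk = false  [B.key == true]
22. n1.lim = 2  [B.cnt + 2]
23. n1.hot = true  [B.key == false]
24. n11.off = -8  [-8]
25. n12.cnt = 17  [terminal]
26. n13.wid = -8  [S.off * 3 + 16]
27. n13.sig = false  [false]
28. n14.tag = true  [terminal]
29. n15.cnt = 28  [terminal]
30. n13.cnt = 9  [b.cnt - 19]
31. n13.key = false  [c.tag == false]
32. n11.mk = true  [B.cnt > 8]
33. n11.lim = 28  [B.cnt * -2 + 46]
34. n11.hot = false  [false]
35. n16.idx = 9  [S₀.off + 16]
36. n17.off = 18  [A.idx * -1 + 27]
37. n18.tag = false  [terminal]
38. n19.env = 29  [terminal]
39. n17.mk = false  [false]
40. n17.lim = -9  [g.env - 38]
41. n17.hot = true  [S.off > 17]
42. n20.tag = true  [terminal]
43. n16.pre = "yv"  ["yv"]
44. n16.fin = 27  [S.lim + 36]
45. n16.lim = "nw"  ["nw"]
46. n0.mk = true  [S₂.mk and S₁.hot]
47. n0.lim = 2  [(if S₂.mk then S₀.off else S₁.lim) + 9]
48. n0.hot = false  [S₁.mk == true]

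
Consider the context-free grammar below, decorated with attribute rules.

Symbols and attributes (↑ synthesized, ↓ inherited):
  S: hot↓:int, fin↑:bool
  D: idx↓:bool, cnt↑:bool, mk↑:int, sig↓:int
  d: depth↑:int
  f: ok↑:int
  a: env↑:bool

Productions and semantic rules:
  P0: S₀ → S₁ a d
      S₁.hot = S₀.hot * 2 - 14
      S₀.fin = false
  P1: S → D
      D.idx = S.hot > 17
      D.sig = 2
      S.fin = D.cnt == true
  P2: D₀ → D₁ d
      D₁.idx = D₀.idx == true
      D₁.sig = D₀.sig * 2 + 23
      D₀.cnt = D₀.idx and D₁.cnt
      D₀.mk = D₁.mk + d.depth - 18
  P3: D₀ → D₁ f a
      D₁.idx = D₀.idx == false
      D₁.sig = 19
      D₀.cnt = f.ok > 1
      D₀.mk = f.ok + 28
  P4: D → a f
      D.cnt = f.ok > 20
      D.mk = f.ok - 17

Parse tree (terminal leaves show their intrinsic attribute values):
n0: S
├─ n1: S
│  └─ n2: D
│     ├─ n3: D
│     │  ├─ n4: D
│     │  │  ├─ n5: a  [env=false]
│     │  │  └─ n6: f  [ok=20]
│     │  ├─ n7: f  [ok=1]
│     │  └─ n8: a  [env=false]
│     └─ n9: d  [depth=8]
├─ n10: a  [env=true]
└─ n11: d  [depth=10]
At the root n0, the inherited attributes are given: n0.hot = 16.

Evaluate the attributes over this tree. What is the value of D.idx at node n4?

1. n0.hot = 16  [given at root]
2. n1.hot = 18  [S₀.hot * 2 - 14]
3. n2.idx = true  [S.hot > 17]
4. n2.sig = 2  [2]
5. n3.idx = true  [D₀.idx == true]
6. n3.sig = 27  [D₀.sig * 2 + 23]
7. n4.idx = false  [D₀.idx == false]
8. n4.sig = 19  [19]
9. n5.env = false  [terminal]
10. n6.ok = 20  [terminal]
11. n4.cnt = false  [f.ok > 20]
12. n4.mk = 3  [f.ok - 17]
13. n7.ok = 1  [terminal]
14. n8.env = false  [terminal]
15. n3.cnt = false  [f.ok > 1]
16. n3.mk = 29  [f.ok + 28]
17. n9.depth = 8  [terminal]
18. n2.cnt = false  [D₀.idx and D₁.cnt]
19. n2.mk = 19  [D₁.mk + d.depth - 18]
20. n1.fin = false  [D.cnt == true]
21. n10.env = true  [terminal]
22. n11.depth = 10  [terminal]
23. n0.fin = false  [false]

false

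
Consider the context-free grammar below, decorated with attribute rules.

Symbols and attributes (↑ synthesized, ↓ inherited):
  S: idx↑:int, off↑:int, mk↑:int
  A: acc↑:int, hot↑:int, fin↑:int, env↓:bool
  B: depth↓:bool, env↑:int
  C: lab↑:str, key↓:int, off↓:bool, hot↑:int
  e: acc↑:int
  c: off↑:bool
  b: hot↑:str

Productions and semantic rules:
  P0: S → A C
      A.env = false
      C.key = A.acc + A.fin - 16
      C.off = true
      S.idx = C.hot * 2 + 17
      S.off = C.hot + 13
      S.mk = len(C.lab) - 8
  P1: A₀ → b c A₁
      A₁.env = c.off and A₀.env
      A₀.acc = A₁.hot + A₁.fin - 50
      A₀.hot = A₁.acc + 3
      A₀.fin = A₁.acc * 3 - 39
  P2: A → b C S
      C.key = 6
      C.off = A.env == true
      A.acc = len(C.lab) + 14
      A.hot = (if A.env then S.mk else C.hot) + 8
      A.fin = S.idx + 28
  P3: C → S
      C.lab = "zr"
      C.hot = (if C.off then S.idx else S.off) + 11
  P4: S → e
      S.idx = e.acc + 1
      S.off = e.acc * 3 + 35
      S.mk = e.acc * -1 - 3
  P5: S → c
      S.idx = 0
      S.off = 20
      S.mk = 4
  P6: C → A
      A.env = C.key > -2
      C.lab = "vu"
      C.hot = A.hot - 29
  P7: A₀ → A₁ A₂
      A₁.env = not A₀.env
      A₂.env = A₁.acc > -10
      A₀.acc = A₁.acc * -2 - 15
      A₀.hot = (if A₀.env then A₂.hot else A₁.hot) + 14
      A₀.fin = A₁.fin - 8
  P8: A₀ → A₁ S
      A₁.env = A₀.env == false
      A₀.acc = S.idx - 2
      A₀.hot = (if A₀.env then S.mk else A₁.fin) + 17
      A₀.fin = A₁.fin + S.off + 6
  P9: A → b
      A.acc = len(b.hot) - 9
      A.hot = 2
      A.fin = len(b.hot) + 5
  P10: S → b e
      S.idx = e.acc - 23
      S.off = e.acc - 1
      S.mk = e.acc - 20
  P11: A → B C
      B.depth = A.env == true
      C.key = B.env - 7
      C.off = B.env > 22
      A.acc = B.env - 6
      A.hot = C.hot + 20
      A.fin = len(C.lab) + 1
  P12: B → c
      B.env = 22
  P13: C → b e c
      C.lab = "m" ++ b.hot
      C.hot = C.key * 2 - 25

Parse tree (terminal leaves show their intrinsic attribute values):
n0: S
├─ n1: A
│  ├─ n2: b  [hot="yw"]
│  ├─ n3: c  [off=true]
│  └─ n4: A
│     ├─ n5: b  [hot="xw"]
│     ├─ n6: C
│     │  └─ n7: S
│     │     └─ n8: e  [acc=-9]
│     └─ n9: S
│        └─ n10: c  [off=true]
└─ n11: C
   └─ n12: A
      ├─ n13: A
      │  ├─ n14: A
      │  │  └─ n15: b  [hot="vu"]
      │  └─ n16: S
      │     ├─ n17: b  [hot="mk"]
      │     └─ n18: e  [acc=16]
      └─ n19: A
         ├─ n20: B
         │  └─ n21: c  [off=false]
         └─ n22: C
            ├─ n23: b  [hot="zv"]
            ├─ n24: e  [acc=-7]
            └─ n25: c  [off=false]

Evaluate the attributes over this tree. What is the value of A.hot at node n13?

1. n1.env = false  [false]
2. n2.hot = "yw"  [terminal]
3. n3.off = true  [terminal]
4. n4.env = false  [c.off and A₀.env]
5. n5.hot = "xw"  [terminal]
6. n6.key = 6  [6]
7. n6.off = false  [A.env == true]
8. n8.acc = -9  [terminal]
9. n7.idx = -8  [e.acc + 1]
10. n7.off = 8  [e.acc * 3 + 35]
11. n7.mk = 6  [e.acc * -1 - 3]
12. n6.lab = "zr"  ["zr"]
13. n6.hot = 19  [(if C.off then S.idx else S.off) + 11]
14. n10.off = true  [terminal]
15. n9.idx = 0  [0]
16. n9.off = 20  [20]
17. n9.mk = 4  [4]
18. n4.acc = 16  [len(C.lab) + 14]
19. n4.hot = 27  [(if A.env then S.mk else C.hot) + 8]
20. n4.fin = 28  [S.idx + 28]
21. n1.acc = 5  [A₁.hot + A₁.fin - 50]
22. n1.hot = 19  [A₁.acc + 3]
23. n1.fin = 9  [A₁.acc * 3 - 39]
24. n11.key = -2  [A.acc + A.fin - 16]
25. n11.off = true  [true]
26. n12.env = false  [C.key > -2]
27. n13.env = true  [not A₀.env]
28. n14.env = false  [A₀.env == false]
29. n15.hot = "vu"  [terminal]
30. n14.acc = -7  [len(b.hot) - 9]
31. n14.hot = 2  [2]
32. n14.fin = 7  [len(b.hot) + 5]
33. n17.hot = "mk"  [terminal]
34. n18.acc = 16  [terminal]
35. n16.idx = -7  [e.acc - 23]
36. n16.off = 15  [e.acc - 1]
37. n16.mk = -4  [e.acc - 20]
38. n13.acc = -9  [S.idx - 2]
39. n13.hot = 13  [(if A₀.env then S.mk else A₁.fin) + 17]
40. n13.fin = 28  [A₁.fin + S.off + 6]
41. n19.env = true  [A₁.acc > -10]
42. n20.depth = true  [A.env == true]
43. n21.off = false  [terminal]
44. n20.env = 22  [22]
45. n22.key = 15  [B.env - 7]
46. n22.off = false  [B.env > 22]
47. n23.hot = "zv"  [terminal]
48. n24.acc = -7  [terminal]
49. n25.off = false  [terminal]
50. n22.lab = "mzv"  ["m" ++ b.hot]
51. n22.hot = 5  [C.key * 2 - 25]
52. n19.acc = 16  [B.env - 6]
53. n19.hot = 25  [C.hot + 20]
54. n19.fin = 4  [len(C.lab) + 1]
55. n12.acc = 3  [A₁.acc * -2 - 15]
56. n12.hot = 27  [(if A₀.env then A₂.hot else A₁.hot) + 14]
57. n12.fin = 20  [A₁.fin - 8]
58. n11.lab = "vu"  ["vu"]
59. n11.hot = -2  [A.hot - 29]
60. n0.idx = 13  [C.hot * 2 + 17]
61. n0.off = 11  [C.hot + 13]
62. n0.mk = -6  [len(C.lab) - 8]

13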